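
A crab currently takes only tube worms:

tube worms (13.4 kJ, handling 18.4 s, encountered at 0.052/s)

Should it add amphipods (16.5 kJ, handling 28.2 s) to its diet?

Current rate: (0.052×13.4)/(1 + 0.052×18.4) = 0.3561 kJ/s.
amphipods: E/h = 16.5/28.2 = 0.5851 kJ/s.
0.5851 > 0.3561, so adding amphipods raises the average — include it.

Yes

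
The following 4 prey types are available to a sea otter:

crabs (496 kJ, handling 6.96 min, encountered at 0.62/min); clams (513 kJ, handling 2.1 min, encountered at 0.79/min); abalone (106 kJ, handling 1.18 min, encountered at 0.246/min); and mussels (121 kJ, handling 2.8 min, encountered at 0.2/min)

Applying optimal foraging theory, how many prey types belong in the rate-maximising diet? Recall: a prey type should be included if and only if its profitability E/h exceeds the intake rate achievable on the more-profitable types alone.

1

Profitabilities (E/h, kJ/min): clams 244, abalone 89.8, crabs 71.3, mussels 43.2. Add prey in this order while the next type's profitability exceeds the intake rate on those already taken.
Rate on top 1: 152.4. abalone: 89.8 < 152.4 → exclude; stop.
Optimal diet: clams — 1 of 4 types.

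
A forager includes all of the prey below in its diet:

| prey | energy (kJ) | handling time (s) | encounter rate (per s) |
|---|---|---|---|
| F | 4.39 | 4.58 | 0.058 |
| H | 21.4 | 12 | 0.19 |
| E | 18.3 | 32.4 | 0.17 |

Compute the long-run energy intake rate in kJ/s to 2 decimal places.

Energy encountered per unit search time: 0.058×4.39 + 0.19×21.4 + 0.17×18.3 = 7.432 kJ/s.
Handling time per unit search time: 0.058×4.58 + 0.19×12 + 0.17×32.4 = 8.054.
Rate = 7.432/(1 + 8.054) = 0.8208 kJ/s.

0.82 kJ/s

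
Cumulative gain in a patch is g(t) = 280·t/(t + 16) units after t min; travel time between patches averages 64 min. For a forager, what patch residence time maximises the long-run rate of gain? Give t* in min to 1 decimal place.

32.0 min

Optimal t* satisfies g'(t*) = g(t*)/(T + t*).
g'(t) = 280·16/(t + 16)². Setting 280·16/(t+16)² = 280t/[(t+16)(64+t)] gives 16(64+t) = t(t+16), so t² = 16×64 = 1024.
t* = √1024 = 32 min.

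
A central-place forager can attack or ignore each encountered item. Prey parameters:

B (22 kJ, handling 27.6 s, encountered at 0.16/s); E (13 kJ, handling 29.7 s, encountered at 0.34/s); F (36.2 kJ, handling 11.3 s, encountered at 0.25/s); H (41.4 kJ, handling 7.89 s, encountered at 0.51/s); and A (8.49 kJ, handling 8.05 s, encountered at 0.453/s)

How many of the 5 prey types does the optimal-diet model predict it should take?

1

Profitabilities (E/h, kJ/s): H 5.25, F 3.2, A 1.05, B 0.797, E 0.438. Add prey in this order while the next type's profitability exceeds the intake rate on those already taken.
Rate on top 1: 4.203. F: 3.2 < 4.203 → exclude; stop.
Optimal diet: H — 1 of 5 types.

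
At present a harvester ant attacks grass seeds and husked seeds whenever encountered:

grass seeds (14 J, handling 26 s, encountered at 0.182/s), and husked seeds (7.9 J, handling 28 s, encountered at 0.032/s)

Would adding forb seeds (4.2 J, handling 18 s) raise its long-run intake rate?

No

Current rate: (0.182×14 + 0.032×7.9)/(1 + 0.182×26 + 0.032×28) = 0.4226 J/s.
forb seeds: E/h = 4.2/18 = 0.2333 J/s.
Since 0.2333 < R, time spent handling forb seeds is better spent searching.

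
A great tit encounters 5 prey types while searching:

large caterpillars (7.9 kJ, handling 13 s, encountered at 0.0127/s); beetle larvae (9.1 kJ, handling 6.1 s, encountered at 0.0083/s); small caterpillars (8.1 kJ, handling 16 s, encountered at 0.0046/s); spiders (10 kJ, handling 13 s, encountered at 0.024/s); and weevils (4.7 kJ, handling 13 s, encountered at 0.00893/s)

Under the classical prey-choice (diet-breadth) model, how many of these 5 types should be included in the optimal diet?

5

Profitabilities (E/h, kJ/s): beetle larvae 1.49, spiders 0.769, large caterpillars 0.608, small caterpillars 0.506, weevils 0.362. Add prey in this order while the next type's profitability exceeds the intake rate on those already taken.
Rate on top 1: 0.07189. spiders: 0.769 > 0.07189 → include.
Rate on top 2: 0.2316. large caterpillars: 0.608 > 0.2316 → include.
Rate on top 3: 0.2722. small caterpillars: 0.506 > 0.2722 → include.
Rate on top 4: 0.283. weevils: 0.362 > 0.283 → include.
Optimal diet: beetle larvae, spiders, large caterpillars, small caterpillars, weevils — 5 of 5 types.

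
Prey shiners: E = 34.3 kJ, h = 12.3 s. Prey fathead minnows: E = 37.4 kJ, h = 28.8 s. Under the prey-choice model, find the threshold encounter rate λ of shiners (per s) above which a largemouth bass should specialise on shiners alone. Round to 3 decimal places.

At the threshold, the rate on shiners alone equals the profitability of fathead minnows: λ·34.3/(1 + λ·12.3) = 37.4/28.8 = 1.299.
Rearranging, λ(34.3 − 1.299×12.3) = 1.299, so λ = 1.299/18.33 = 0.07086 per s.

0.071 per s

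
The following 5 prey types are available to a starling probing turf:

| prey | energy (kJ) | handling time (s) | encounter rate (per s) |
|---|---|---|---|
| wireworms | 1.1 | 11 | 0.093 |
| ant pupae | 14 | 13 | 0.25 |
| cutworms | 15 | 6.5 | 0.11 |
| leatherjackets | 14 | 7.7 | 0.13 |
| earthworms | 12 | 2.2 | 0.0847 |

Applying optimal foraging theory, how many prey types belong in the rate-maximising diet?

Profitabilities (E/h, kJ/s): earthworms 5.45, cutworms 2.31, leatherjackets 1.82, ant pupae 1.08, wireworms 0.1. Add prey in this order while the next type's profitability exceeds the intake rate on those already taken.
Rate on top 1: 0.8568. cutworms: 2.31 > 0.8568 → include.
Rate on top 2: 1.402. leatherjackets: 1.82 > 1.402 → include.
Rate on top 3: 1.546. ant pupae: 1.08 < 1.546 → exclude; stop.
Optimal diet: earthworms, cutworms, leatherjackets — 3 of 5 types.

3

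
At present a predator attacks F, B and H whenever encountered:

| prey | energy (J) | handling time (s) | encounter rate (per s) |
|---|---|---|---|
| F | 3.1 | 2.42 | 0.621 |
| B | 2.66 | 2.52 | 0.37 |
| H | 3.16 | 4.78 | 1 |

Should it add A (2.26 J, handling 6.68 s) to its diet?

Current rate: (0.621×3.1 + 0.37×2.66 + 1×3.16)/(1 + 0.621×2.42 + 0.37×2.52 + 1×4.78) = 0.7388 J/s.
A: E/h = 2.26/6.68 = 0.3383 J/s.
0.3383 < 0.7388, so adding A would lower the average — exclude it.

No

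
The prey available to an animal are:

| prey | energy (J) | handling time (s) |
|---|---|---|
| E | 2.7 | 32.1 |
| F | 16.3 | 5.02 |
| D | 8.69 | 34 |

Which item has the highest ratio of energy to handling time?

F

In descending order of E/h:
F: 16.3/5.02 = 3.25 J/s
D: 8.69/34 = 0.256 J/s
E: 2.7/32.1 = 0.0841 J/s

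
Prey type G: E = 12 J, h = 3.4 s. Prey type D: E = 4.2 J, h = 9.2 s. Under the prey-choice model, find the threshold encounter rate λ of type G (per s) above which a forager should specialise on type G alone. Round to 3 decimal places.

0.044 per s

Drop type D once their profitability E₂/h₂ falls below the rate achievable on type G alone: E₂/h₂ = λE₁/(1 + λh₁).
Solve for λ: λE₁h₂ = E₂(1 + λh₁) → λ(E₁h₂ − E₂h₁) = E₂ → λ = E₂/(E₁h₂ − E₂h₁).
λ = 4.2/(12×9.2 − 4.2×3.4) = 4.2/96.12 = 0.0437 per s.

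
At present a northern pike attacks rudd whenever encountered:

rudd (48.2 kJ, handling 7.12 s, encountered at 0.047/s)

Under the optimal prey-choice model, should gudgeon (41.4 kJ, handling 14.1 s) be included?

Yes

On rudd alone, R = ΣλE/(1+Σλh) = 2.265/1.335 = 1.697 kJ/s.
gudgeon: E/h = 41.4/14.1 = 2.936 kJ/s.
2.936 > 1.697, so adding gudgeon raises the average — include it.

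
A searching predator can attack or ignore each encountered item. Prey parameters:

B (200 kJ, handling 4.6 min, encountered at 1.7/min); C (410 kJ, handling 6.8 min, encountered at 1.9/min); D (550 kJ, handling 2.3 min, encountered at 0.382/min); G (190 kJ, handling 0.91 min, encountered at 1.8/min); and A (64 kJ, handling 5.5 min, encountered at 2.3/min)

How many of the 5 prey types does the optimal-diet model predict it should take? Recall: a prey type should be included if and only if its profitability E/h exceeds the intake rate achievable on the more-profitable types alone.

2

Profitabilities (E/h, kJ/min): D 239, G 209, C 60.3, B 43.5, A 11.6. Add prey in this order while the next type's profitability exceeds the intake rate on those already taken.
Rate on top 1: 111.8. G: 209 > 111.8 → include.
Rate on top 2: 157. C: 60.3 < 157 → exclude; stop.
Optimal diet: D, G — 2 of 5 types.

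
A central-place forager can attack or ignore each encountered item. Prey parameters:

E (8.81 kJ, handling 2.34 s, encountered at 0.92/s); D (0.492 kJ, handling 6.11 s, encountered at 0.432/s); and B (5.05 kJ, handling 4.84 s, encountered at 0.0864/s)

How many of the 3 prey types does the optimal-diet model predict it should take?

1

E/h in descending order: E 3.76, B 1.04, D 0.0805 kJ/s. The optimal diet is the largest prefix of this list for which every included type satisfies E_i/h_i > R on the types above it.
Rate on top 1: 2.571. B: 1.04 < 2.571 → exclude; stop.
Optimal diet: E — 1 of 3 types.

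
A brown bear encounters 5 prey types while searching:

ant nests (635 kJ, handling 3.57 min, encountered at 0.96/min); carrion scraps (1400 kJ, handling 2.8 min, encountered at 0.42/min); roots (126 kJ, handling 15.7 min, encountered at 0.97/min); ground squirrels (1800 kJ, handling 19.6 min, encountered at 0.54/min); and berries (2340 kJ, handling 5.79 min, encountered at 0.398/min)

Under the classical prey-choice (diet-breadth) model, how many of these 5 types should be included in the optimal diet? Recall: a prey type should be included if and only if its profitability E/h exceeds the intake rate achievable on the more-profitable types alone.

E/h in descending order: carrion scraps 500, berries 404, ant nests 178, ground squirrels 91.8, roots 8.03 kJ/min. The optimal diet is the largest prefix of this list for which every included type satisfies E_i/h_i > R on the types above it.
Rate on top 1: 270.2. berries: 404 > 270.2 → include.
Rate on top 2: 339.1. ant nests: 178 < 339.1 → exclude; stop.
Optimal diet: carrion scraps, berries — 2 of 5 types.

2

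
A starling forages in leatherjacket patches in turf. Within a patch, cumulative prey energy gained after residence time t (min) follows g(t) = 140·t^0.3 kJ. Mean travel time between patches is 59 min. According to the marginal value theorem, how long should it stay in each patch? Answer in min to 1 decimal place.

25.3 min

Maximise g(t)/(T+t): set derivative to zero → g'(t)(T+t) = g(t).
g'(t) = 0.3·140·t^-0.7. Setting 0.3·140·t^-0.7 = 140·t^0.3/(59+t) gives 0.3(59+t) = t, so 0.70·t = 0.3×59.
t* = 0.3×59/0.70 = 25.29 min.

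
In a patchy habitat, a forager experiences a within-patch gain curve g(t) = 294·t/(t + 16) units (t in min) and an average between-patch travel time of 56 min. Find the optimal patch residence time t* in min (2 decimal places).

Maximise g(t)/(T+t): set derivative to zero → g'(t)(T+t) = g(t).
g'(t) = 294·16/(t + 16)². Setting 294·16/(t+16)² = 294t/[(t+16)(56+t)] gives 16(56+t) = t(t+16), so t² = 16×56 = 896.
t* = √896 = 29.93 min.

29.93 min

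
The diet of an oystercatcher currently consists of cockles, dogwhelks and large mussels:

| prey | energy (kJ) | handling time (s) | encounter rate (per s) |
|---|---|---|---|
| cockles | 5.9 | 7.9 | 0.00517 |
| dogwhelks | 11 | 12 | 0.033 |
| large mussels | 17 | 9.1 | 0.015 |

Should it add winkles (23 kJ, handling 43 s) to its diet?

Yes

Current rate: (0.00517×5.9 + 0.033×11 + 0.015×17)/(1 + 0.00517×7.9 + 0.033×12 + 0.015×9.1) = 0.4122 kJ/s.
Profitability of winkles: 23/43 = 0.5349 kJ/s.
Since 0.5349 > R, including winkles increases the long-run rate.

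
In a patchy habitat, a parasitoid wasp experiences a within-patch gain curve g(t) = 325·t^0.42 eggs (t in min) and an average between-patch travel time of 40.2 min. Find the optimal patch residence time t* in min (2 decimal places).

29.11 min

Optimal t* satisfies g'(t*) = g(t*)/(T + t*).
g'(t) = 0.42·325·t^-0.58. Setting 0.42·325·t^-0.58 = 325·t^0.42/(40.2+t) gives 0.42(40.2+t) = t, so 0.58·t = 0.42×40.2.
t* = 0.42×40.2/0.58 = 29.11 min.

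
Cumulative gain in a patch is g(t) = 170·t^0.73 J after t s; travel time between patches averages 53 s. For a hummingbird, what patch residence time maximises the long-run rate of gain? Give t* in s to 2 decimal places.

By the marginal value theorem, leave when the instantaneous gain rate g'(t) equals the habitat-wide average g(t)/(T + t).
g'(t) = 0.73·170·t^-0.27. Setting 0.73·170·t^-0.27 = 170·t^0.73/(53+t) gives 0.73(53+t) = t, so 0.27·t = 0.73×53.
t* = 0.73×53/0.27 = 143.3 s.

143.30 s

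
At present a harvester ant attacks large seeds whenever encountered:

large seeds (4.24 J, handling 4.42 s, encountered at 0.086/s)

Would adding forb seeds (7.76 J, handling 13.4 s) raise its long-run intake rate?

Yes

Intake rate on the current diet: R = (0.086×4.24) / (1 + 0.086×4.42) = 0.3646/1.38 = 0.2642 J/s.
Profitability of forb seeds: 7.76/13.4 = 0.5791 J/s.
0.5791 > 0.2642, so adding forb seeds raises the average — include it.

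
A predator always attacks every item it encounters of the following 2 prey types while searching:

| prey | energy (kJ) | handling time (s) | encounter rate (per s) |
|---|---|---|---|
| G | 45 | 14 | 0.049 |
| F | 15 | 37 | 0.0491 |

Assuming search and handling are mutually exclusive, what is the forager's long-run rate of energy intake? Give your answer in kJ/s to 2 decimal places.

Energy encountered per unit search time: 0.049×45 + 0.0491×15 = 2.942 kJ/s.
Handling time per unit search time: 0.049×14 + 0.0491×37 = 2.503.
Rate = 2.942/(1 + 2.503) = 0.8398 kJ/s.

0.84 kJ/s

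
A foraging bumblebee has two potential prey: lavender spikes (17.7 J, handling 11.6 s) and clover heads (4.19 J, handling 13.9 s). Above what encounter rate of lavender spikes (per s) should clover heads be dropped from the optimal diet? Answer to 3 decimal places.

The zero-one rule: include clover heads iff E₂/h₂ > λE₁/(1+λh₁). Equality gives the switch point.
λE₁h₂ = E₂ + λE₂h₁ ⇒ λ = E₂/(E₁h₂ − E₂h₁) = 4.19/(246 − 48.6) = 0.02122 per s.

0.021 per s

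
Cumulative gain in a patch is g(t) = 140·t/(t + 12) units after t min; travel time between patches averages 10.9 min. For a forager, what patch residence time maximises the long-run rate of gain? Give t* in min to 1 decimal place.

11.4 min

Optimal t* satisfies g'(t*) = g(t*)/(T + t*).
g'(t) = 140·12/(t + 12)². Setting 140·12/(t+12)² = 140t/[(t+12)(10.9+t)] gives 12(10.9+t) = t(t+12), so t² = 12×10.9 = 130.8.
t* = √130.8 = 11.44 min.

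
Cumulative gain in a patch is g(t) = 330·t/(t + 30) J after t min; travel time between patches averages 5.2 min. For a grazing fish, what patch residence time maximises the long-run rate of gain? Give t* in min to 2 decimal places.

12.49 min

Optimal t* satisfies g'(t*) = g(t*)/(T + t*).
g'(t) = 330·30/(t + 30)². Setting 330·30/(t+30)² = 330t/[(t+30)(5.2+t)] gives 30(5.2+t) = t(t+30), so t² = 30×5.2 = 156.
t* = √156 = 12.49 min.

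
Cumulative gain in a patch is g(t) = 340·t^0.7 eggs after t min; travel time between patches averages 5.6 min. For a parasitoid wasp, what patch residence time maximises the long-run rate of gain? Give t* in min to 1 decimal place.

13.1 min

Maximise g(t)/(T+t): set derivative to zero → g'(t)(T+t) = g(t).
g'(t) = 0.7·340·t^-0.3. Setting 0.7·340·t^-0.3 = 340·t^0.7/(5.6+t) gives 0.7(5.6+t) = t, so 0.30·t = 0.7×5.6.
t* = 0.7×5.6/0.30 = 13.07 min.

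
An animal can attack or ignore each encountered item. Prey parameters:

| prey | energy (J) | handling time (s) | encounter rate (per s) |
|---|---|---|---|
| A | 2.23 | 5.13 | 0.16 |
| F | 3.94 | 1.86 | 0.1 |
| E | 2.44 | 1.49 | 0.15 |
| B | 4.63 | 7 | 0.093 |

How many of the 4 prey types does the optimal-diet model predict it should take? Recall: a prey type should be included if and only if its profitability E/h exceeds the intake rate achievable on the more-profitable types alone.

3

Rank by E/h (J/s): F 2.12, E 1.64, B 0.661, A 0.435. Include each in turn until the next type's E/h falls below the running intake rate.
Rate on top 1: 0.3322. E: 1.64 > 0.3322 → include.
Rate on top 2: 0.5392. B: 0.661 > 0.5392 → include.
Rate on top 3: 0.5778. A: 0.435 < 0.5778 → exclude; stop.
Optimal diet: F, E, B — 3 of 4 types.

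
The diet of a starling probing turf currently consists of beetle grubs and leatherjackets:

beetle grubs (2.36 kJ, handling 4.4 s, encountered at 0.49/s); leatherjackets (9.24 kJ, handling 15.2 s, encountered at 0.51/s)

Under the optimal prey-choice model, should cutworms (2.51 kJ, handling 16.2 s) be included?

No

Current rate: (0.49×2.36 + 0.51×9.24)/(1 + 0.49×4.4 + 0.51×15.2) = 0.538 kJ/s.
cutworms: E/h = 2.51/16.2 = 0.1549 kJ/s.
Since 0.1549 < R, time spent handling cutworms is better spent searching.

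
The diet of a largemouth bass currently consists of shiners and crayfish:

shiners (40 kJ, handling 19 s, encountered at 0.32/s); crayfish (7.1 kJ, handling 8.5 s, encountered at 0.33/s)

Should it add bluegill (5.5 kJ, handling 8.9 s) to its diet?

No

Intake rate on the current diet: R = (0.32×40 + 0.33×7.1) / (1 + 0.32×19 + 0.33×8.5) = 15.14/9.885 = 1.532 kJ/s.
bluegill: E/h = 5.5/8.9 = 0.618 kJ/s.
0.618 < 1.532, so adding bluegill would lower the average — exclude it.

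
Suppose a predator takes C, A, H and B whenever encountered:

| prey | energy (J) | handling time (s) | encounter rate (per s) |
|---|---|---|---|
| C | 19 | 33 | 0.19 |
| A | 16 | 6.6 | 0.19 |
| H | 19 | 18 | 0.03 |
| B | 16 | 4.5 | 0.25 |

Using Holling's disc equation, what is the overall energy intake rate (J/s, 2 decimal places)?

R = (0.19×19 + 0.19×16 + 0.03×19 + 0.25×16) / (1 + 0.19×33 + 0.19×6.6 + 0.03×18 + 0.25×4.5) = 11.22/10.19 = 1.101 J/s.

1.10 J/s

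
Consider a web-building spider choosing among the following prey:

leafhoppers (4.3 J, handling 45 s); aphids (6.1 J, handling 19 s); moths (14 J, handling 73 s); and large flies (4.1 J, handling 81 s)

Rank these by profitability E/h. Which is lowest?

large flies

Profitability E/h (J/s): leafhoppers = 4.3/45 = 0.0956, aphids = 6.1/19 = 0.321, moths = 14/73 = 0.192, large flies = 4.1/81 = 0.0506.
Ranked: aphids > moths > leafhoppers > large flies.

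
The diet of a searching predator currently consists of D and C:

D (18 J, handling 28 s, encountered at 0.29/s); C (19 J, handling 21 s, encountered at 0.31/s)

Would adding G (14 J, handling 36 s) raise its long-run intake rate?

No

On D and C alone, R = ΣλE/(1+Σλh) = 11.11/15.63 = 0.7108 J/s.
G: E/h = 14/36 = 0.3889 J/s.
Since 0.3889 < R, time spent handling G is better spent searching.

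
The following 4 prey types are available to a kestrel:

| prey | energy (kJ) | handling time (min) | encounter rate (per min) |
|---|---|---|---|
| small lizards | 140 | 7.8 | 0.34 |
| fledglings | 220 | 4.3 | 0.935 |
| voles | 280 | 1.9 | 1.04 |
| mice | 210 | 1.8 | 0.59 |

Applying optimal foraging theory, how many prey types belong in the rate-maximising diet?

2

Rank by E/h (kJ/min): voles 147, mice 117, fledglings 51.2, small lizards 17.9. Include each in turn until the next type's E/h falls below the running intake rate.
Rate on top 1: 97.85. mice: 117 > 97.85 → include.
Rate on top 2: 102.8. fledglings: 51.2 < 102.8 → exclude; stop.
Optimal diet: voles, mice — 2 of 4 types.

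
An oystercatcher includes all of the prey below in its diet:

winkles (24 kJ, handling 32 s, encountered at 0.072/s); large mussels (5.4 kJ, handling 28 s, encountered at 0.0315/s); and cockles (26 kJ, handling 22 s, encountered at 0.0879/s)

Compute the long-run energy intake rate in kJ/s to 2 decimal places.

0.68 kJ/s

R = (0.072×24 + 0.0315×5.4 + 0.0879×26) / (1 + 0.072×32 + 0.0315×28 + 0.0879×22) = 4.183/6.12 = 0.6836 kJ/s.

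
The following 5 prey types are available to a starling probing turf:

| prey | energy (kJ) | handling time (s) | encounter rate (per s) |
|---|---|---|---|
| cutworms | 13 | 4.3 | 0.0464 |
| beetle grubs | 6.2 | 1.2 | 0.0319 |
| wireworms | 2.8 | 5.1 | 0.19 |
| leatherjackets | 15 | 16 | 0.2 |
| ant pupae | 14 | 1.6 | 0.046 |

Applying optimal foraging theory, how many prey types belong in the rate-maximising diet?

3

Rank by E/h (kJ/s): ant pupae 8.75, beetle grubs 5.17, cutworms 3.02, leatherjackets 0.938, wireworms 0.549. Include each in turn until the next type's E/h falls below the running intake rate.
Rate on top 1: 0.5999. beetle grubs: 5.17 > 0.5999 → include.
Rate on top 2: 0.7571. cutworms: 3.02 > 0.7571 → include.
Rate on top 3: 1.102. leatherjackets: 0.938 < 1.102 → exclude; stop.
Optimal diet: ant pupae, beetle grubs, cutworms — 3 of 5 types.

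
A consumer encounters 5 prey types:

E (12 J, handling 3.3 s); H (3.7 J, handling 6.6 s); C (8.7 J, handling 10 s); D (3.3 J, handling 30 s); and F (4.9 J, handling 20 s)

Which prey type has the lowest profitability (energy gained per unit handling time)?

In descending order of E/h:
E: 12/3.3 = 3.64 J/s
C: 8.7/10 = 0.87 J/s
H: 3.7/6.6 = 0.561 J/s
F: 4.9/20 = 0.245 J/s
D: 3.3/30 = 0.11 J/s

D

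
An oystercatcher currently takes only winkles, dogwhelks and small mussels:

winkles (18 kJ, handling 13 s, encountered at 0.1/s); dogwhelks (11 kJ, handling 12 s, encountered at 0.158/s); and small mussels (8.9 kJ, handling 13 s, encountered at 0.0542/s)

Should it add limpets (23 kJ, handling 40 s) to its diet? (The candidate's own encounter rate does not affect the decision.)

No

On winkles, dogwhelks and small mussels alone, R = ΣλE/(1+Σλh) = 4.02/4.901 = 0.8204 kJ/s.
Profitability of limpets: 23/40 = 0.575 kJ/s.
0.575 < 0.8204, so adding limpets would lower the average — exclude it.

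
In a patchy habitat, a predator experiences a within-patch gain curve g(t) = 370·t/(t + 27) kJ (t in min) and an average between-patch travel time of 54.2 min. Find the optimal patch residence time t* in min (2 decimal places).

38.25 min

Optimal t* satisfies g'(t*) = g(t*)/(T + t*).
g'(t) = 370·27/(t + 27)². Setting 370·27/(t+27)² = 370t/[(t+27)(54.2+t)] gives 27(54.2+t) = t(t+27), so t² = 27×54.2 = 1463.
t* = √1463 = 38.25 min.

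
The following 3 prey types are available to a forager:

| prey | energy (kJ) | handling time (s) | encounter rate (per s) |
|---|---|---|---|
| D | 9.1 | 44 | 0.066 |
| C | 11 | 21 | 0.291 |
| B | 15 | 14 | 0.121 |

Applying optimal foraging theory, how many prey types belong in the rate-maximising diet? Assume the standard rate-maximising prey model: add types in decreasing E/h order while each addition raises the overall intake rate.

Profitabilities (E/h, kJ/s): B 1.07, C 0.524, D 0.207. Add prey in this order while the next type's profitability exceeds the intake rate on those already taken.
Rate on top 1: 0.6737. C: 0.524 < 0.6737 → exclude; stop.
Optimal diet: B — 1 of 3 types.

1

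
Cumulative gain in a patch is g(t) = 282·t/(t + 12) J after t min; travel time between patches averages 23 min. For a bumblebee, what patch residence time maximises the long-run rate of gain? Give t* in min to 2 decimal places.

Maximise g(t)/(T+t): set derivative to zero → g'(t)(T+t) = g(t).
g'(t) = 282·12/(t + 12)². Setting 282·12/(t+12)² = 282t/[(t+12)(23+t)] gives 12(23+t) = t(t+12), so t² = 12×23 = 276.
t* = √276 = 16.61 min.

16.61 min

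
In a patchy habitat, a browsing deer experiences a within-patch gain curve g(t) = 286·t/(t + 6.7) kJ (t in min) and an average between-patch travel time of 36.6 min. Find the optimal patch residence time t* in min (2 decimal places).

Optimal t* satisfies g'(t*) = g(t*)/(T + t*).
g'(t) = 286·6.7/(t + 6.7)². Setting 286·6.7/(t+6.7)² = 286t/[(t+6.7)(36.6+t)] gives 6.7(36.6+t) = t(t+6.7), so t² = 6.7×36.6 = 245.2.
t* = √245.2 = 15.66 min.

15.66 min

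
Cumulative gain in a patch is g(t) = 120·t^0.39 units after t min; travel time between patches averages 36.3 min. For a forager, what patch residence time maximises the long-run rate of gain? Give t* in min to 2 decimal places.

23.21 min

Maximise g(t)/(T+t): set derivative to zero → g'(t)(T+t) = g(t).
g'(t) = 0.39·120·t^-0.61. Setting 0.39·120·t^-0.61 = 120·t^0.39/(36.3+t) gives 0.39(36.3+t) = t, so 0.61·t = 0.39×36.3.
t* = 0.39×36.3/0.61 = 23.21 min.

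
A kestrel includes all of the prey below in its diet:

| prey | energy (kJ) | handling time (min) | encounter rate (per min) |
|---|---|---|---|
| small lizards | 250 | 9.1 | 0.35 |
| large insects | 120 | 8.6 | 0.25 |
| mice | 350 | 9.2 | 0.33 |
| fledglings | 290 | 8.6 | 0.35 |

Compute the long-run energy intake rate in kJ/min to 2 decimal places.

27.02 kJ/min

Energy encountered per unit search time: 0.35×250 + 0.25×120 + 0.33×350 + 0.35×290 = 334.5 kJ/min.
Handling time per unit search time: 0.35×9.1 + 0.25×8.6 + 0.33×9.2 + 0.35×8.6 = 11.38.
Rate = 334.5/(1 + 11.38) = 27.02 kJ/min.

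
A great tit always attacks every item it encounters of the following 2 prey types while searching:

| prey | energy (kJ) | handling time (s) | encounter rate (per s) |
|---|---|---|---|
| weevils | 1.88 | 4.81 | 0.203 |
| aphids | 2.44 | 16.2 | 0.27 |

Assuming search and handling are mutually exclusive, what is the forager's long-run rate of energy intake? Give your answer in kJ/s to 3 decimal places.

0.164 kJ/s

R = (0.203×1.88 + 0.27×2.44) / (1 + 0.203×4.81 + 0.27×16.2) = 1.04/6.35 = 0.1638 kJ/s.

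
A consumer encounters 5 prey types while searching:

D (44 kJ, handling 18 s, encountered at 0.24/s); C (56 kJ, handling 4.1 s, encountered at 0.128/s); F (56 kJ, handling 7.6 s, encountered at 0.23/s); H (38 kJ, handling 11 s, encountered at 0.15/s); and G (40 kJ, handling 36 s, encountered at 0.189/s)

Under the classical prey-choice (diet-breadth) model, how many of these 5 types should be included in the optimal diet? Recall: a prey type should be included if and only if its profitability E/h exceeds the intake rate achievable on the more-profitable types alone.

Profitabilities (E/h, kJ/s): C 13.7, F 7.37, H 3.45, D 2.44, G 1.11. Add prey in this order while the next type's profitability exceeds the intake rate on those already taken.
Rate on top 1: 4.701. F: 7.37 > 4.701 → include.
Rate on top 2: 6.126. H: 3.45 < 6.126 → exclude; stop.
Optimal diet: C, F — 2 of 5 types.

2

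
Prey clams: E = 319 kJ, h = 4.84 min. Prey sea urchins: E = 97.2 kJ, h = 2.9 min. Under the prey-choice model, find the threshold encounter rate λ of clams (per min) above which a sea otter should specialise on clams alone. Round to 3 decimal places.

At the threshold, the rate on clams alone equals the profitability of sea urchins: λ·319/(1 + λ·4.84) = 97.2/2.9 = 33.52.
Rearranging, λ(319 − 33.52×4.84) = 33.52, so λ = 33.52/156.8 = 0.2138 per min.

0.214 per min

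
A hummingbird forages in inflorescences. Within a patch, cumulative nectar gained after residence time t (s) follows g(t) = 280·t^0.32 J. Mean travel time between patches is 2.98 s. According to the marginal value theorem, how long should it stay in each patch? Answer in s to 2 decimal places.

1.40 s

By the marginal value theorem, leave when the instantaneous gain rate g'(t) equals the habitat-wide average g(t)/(T + t).
g'(t) = 0.32·280·t^-0.68. Setting 0.32·280·t^-0.68 = 280·t^0.32/(2.98+t) gives 0.32(2.98+t) = t, so 0.68·t = 0.32×2.98.
t* = 0.32×2.98/0.68 = 1.402 s.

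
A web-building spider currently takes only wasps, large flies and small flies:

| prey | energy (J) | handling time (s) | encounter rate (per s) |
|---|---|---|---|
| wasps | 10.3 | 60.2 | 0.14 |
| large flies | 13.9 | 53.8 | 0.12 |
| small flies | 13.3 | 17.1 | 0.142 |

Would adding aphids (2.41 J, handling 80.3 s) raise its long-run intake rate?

No

Intake rate on the current diet: R = (0.14×10.3 + 0.12×13.9 + 0.142×13.3) / (1 + 0.14×60.2 + 0.12×53.8 + 0.142×17.1) = 4.999/18.31 = 0.273 J/s.
aphids: E/h = 2.41/80.3 = 0.03001 J/s.
0.03001 < 0.273, so adding aphids would lower the average — exclude it.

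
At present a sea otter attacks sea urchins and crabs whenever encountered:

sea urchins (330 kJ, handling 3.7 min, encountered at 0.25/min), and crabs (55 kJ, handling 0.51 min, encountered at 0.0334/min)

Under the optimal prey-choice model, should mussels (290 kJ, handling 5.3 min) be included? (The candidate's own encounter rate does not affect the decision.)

Yes

Intake rate on the current diet: R = (0.25×330 + 0.0334×55) / (1 + 0.25×3.7 + 0.0334×0.51) = 84.34/1.942 = 43.43 kJ/min.
Profitability of mussels: 290/5.3 = 54.72 kJ/min.
Since 54.72 > R, including mussels increases the long-run rate.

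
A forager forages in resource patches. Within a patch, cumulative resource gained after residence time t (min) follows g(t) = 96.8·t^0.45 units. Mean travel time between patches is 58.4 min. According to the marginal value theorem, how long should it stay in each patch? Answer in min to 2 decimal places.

47.78 min

By the marginal value theorem, leave when the instantaneous gain rate g'(t) equals the habitat-wide average g(t)/(T + t).
g'(t) = 0.45·96.8·t^-0.55. Setting 0.45·96.8·t^-0.55 = 96.8·t^0.45/(58.4+t) gives 0.45(58.4+t) = t, so 0.55·t = 0.45×58.4.
t* = 0.45×58.4/0.55 = 47.78 min.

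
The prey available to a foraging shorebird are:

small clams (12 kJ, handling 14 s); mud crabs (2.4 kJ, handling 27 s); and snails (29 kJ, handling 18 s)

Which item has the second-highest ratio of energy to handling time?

In descending order of E/h:
snails: 29/18 = 1.61 kJ/s
small clams: 12/14 = 0.857 kJ/s
mud crabs: 2.4/27 = 0.0889 kJ/s

small clams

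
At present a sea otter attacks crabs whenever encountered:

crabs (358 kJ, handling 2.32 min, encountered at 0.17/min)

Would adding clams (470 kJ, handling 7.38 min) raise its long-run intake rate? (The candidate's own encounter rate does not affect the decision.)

Yes

On crabs alone, R = ΣλE/(1+Σλh) = 60.86/1.394 = 43.65 kJ/min.
Profitability of clams: 470/7.38 = 63.69 kJ/min.
63.69 > 43.65, so adding clams raises the average — include it.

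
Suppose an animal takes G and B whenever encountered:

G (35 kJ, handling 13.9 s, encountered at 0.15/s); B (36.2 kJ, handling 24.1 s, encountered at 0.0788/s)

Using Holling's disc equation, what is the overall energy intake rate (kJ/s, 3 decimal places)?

1.626 kJ/s

R = (0.15×35 + 0.0788×36.2) / (1 + 0.15×13.9 + 0.0788×24.1) = 8.103/4.984 = 1.626 kJ/s.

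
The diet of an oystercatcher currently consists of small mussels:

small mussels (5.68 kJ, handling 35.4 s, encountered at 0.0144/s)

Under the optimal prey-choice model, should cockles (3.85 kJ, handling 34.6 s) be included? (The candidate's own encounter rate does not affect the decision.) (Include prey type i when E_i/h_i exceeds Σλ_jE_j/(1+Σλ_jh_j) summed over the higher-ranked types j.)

Yes

On small mussels alone, R = ΣλE/(1+Σλh) = 0.08179/1.51 = 0.05418 kJ/s.
cockles: E/h = 3.85/34.6 = 0.1113 kJ/s.
0.1113 > 0.05418, so adding cockles raises the average — include it.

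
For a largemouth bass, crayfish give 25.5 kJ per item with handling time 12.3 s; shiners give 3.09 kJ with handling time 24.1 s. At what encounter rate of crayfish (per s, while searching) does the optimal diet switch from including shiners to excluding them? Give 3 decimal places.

At the threshold, the rate on crayfish alone equals the profitability of shiners: λ·25.5/(1 + λ·12.3) = 3.09/24.1 = 0.1282.
Rearranging, λ(25.5 − 0.1282×12.3) = 0.1282, so λ = 0.1282/23.92 = 0.00536 per s.

0.005 per s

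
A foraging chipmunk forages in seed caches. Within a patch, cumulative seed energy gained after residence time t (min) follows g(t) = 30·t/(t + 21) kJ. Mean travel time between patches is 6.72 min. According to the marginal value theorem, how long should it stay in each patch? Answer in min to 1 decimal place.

Maximise g(t)/(T+t): set derivative to zero → g'(t)(T+t) = g(t).
g'(t) = 30·21/(t + 21)². Setting 30·21/(t+21)² = 30t/[(t+21)(6.72+t)] gives 21(6.72+t) = t(t+21), so t² = 21×6.72 = 141.1.
t* = √141.1 = 11.88 min.

11.9 min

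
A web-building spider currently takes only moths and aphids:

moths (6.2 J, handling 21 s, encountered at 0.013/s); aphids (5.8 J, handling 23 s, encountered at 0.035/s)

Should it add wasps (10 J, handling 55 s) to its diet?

On moths and aphids alone, R = ΣλE/(1+Σλh) = 0.2836/2.078 = 0.1365 J/s.
Profitability of wasps: 10/55 = 0.1818 J/s.
Since 0.1818 > R, including wasps increases the long-run rate.

Yes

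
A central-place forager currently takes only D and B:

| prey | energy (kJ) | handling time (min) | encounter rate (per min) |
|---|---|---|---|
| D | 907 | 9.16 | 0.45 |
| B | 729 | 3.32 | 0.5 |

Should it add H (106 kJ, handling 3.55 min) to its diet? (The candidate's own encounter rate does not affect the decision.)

No

Intake rate on the current diet: R = (0.45×907 + 0.5×729) / (1 + 0.45×9.16 + 0.5×3.32) = 772.7/6.782 = 113.9 kJ/min.
H: E/h = 106/3.55 = 29.86 kJ/min.
Since 29.86 < R, time spent handling H is better spent searching.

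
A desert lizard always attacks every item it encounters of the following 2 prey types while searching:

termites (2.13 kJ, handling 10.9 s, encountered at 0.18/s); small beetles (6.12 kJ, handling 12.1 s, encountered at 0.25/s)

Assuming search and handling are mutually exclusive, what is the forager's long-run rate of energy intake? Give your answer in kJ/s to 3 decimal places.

0.320 kJ/s

R = (0.18×2.13 + 0.25×6.12) / (1 + 0.18×10.9 + 0.25×12.1) = 1.913/5.987 = 0.3196 kJ/s.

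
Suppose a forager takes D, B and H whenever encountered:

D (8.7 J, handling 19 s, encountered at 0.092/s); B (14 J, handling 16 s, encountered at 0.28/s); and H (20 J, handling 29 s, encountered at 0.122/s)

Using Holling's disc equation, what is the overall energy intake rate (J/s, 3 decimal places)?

R = Σλ_iE_i / (1 + Σλ_ih_i)
Numerator: 0.092×8.7 + 0.28×14 + 0.122×20 = 7.16
Denominator: 1 + 0.092×19 + 0.28×16 + 0.122×29 = 10.77
R = 7.16/10.77 = 0.6651 J/s

0.665 J/s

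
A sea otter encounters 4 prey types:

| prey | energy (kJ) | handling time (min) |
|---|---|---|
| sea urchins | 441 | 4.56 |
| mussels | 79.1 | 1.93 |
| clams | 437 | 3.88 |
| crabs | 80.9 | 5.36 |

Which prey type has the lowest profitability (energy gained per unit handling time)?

Profitability E/h (kJ/min): sea urchins = 441/4.56 = 96.7, mussels = 79.1/1.93 = 41, clams = 437/3.88 = 113, crabs = 80.9/5.36 = 15.1.
Ranked: clams > sea urchins > mussels > crabs.

crabs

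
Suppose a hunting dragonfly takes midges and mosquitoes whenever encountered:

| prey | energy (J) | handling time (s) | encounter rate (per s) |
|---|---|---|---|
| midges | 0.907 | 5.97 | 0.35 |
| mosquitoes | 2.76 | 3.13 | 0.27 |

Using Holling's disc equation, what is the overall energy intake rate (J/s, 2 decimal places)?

Energy encountered per unit search time: 0.35×0.907 + 0.27×2.76 = 1.063 J/s.
Handling time per unit search time: 0.35×5.97 + 0.27×3.13 = 2.935.
Rate = 1.063/(1 + 2.935) = 0.2701 J/s.

0.27 J/s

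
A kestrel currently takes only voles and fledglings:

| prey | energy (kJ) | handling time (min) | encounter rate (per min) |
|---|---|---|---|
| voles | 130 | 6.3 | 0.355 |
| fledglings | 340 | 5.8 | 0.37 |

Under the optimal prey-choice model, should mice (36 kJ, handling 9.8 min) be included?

Current rate: (0.355×130 + 0.37×340)/(1 + 0.355×6.3 + 0.37×5.8) = 31.95 kJ/min.
mice: E/h = 36/9.8 = 3.673 kJ/min.
3.673 < 31.95, so adding mice would lower the average — exclude it.

No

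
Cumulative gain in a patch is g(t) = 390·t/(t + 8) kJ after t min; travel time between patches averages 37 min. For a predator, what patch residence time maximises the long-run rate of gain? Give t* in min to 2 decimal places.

Optimal t* satisfies g'(t*) = g(t*)/(T + t*).
g'(t) = 390·8/(t + 8)². Setting 390·8/(t+8)² = 390t/[(t+8)(37+t)] gives 8(37+t) = t(t+8), so t² = 8×37 = 296.
t* = √296 = 17.2 min.

17.20 min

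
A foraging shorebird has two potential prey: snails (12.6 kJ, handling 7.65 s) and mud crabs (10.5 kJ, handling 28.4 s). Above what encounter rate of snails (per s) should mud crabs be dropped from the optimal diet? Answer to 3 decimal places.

At the threshold, the rate on snails alone equals the profitability of mud crabs: λ·12.6/(1 + λ·7.65) = 10.5/28.4 = 0.3697.
Rearranging, λ(12.6 − 0.3697×7.65) = 0.3697, so λ = 0.3697/9.772 = 0.03784 per s.

0.038 per s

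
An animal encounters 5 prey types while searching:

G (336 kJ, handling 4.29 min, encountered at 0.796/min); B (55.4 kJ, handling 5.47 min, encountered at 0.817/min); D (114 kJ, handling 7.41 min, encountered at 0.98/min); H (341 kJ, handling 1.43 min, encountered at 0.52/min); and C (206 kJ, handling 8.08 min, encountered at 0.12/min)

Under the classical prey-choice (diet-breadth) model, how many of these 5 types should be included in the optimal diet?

Profitabilities (E/h, kJ/min): H 238, G 78.3, C 25.5, D 15.4, B 10.1. Add prey in this order while the next type's profitability exceeds the intake rate on those already taken.
Rate on top 1: 101.7. G: 78.3 < 101.7 → exclude; stop.
Optimal diet: H — 1 of 5 types.

1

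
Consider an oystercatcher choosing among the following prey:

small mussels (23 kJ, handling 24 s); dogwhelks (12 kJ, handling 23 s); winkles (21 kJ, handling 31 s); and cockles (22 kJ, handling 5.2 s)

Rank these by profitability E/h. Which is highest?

cockles

In descending order of E/h:
cockles: 22/5.2 = 4.23 kJ/s
small mussels: 23/24 = 0.958 kJ/s
winkles: 21/31 = 0.677 kJ/s
dogwhelks: 12/23 = 0.522 kJ/s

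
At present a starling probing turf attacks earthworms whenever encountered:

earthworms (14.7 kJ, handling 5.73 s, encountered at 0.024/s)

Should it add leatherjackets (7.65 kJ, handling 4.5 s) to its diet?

Current rate: (0.024×14.7)/(1 + 0.024×5.73) = 0.3101 kJ/s.
leatherjackets: E/h = 7.65/4.5 = 1.7 kJ/s.
Since 1.7 > R, including leatherjackets increases the long-run rate.

Yes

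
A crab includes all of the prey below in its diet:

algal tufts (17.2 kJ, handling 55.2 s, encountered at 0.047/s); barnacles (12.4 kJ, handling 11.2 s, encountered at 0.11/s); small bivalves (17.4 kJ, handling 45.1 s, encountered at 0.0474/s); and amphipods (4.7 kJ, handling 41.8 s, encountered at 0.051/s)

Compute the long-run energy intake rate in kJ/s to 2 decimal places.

R = Σλ_iE_i / (1 + Σλ_ih_i)
Numerator: 0.047×17.2 + 0.11×12.4 + 0.0474×17.4 + 0.051×4.7 = 3.237
Denominator: 1 + 0.047×55.2 + 0.11×11.2 + 0.0474×45.1 + 0.051×41.8 = 9.096
R = 3.237/9.096 = 0.3559 kJ/s

0.36 kJ/s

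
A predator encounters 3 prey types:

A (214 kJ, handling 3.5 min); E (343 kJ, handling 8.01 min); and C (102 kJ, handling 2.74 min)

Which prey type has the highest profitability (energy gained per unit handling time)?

A

In descending order of E/h:
A: 214/3.5 = 61.1 kJ/min
E: 343/8.01 = 42.8 kJ/min
C: 102/2.74 = 37.2 kJ/min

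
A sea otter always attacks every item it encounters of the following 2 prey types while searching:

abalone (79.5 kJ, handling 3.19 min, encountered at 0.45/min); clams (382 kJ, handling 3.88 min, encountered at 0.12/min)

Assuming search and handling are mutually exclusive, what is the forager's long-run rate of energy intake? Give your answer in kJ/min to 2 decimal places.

28.13 kJ/min

Energy encountered per unit search time: 0.45×79.5 + 0.12×382 = 81.61 kJ/min.
Handling time per unit search time: 0.45×3.19 + 0.12×3.88 = 1.901.
Rate = 81.61/(1 + 1.901) = 28.13 kJ/min.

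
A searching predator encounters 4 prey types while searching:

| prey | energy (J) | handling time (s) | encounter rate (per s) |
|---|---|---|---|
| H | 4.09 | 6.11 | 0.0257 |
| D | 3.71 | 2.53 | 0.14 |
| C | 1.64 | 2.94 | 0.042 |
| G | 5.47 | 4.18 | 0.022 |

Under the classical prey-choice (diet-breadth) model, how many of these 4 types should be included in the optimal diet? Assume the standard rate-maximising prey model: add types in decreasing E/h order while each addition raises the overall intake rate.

E/h in descending order: D 1.47, G 1.31, H 0.669, C 0.558 J/s. The optimal diet is the largest prefix of this list for which every included type satisfies E_i/h_i > R on the types above it.
Rate on top 1: 0.3835. G: 1.31 > 0.3835 → include.
Rate on top 2: 0.4424. H: 0.669 > 0.4424 → include.
Rate on top 3: 0.4646. C: 0.558 > 0.4646 → include.
Optimal diet: D, G, H, C — 4 of 4 types.

4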